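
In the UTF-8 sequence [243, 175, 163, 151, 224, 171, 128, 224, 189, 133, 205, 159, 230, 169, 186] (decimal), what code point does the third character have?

U+0F45

Offset 0: leading byte 0xF3 = 11110011 → 4-byte char #1 = F3 AF A3 97.
Offset 4: leading byte 0xE0 = 11100000 → 3-byte char #2 = E0 AB 80.
Offset 7: leading byte 0xE0 = 11100000 → 3-byte char #3 = E0 BD 85.
Leading byte 0xE0 = 11100000 matches 1110xxxx → 3-byte sequence.
Byte 1: 0xE0 = 11100000, payload 0000 (4 bits).
Byte 2: 0xBD = 10111101 (10xxxxxx ✓), payload 111101.
Byte 3: 0x85 = 10000101 (10xxxxxx ✓), payload 000101.
Concatenate: 0000111101000101 = 0xF45 (16 bits → U+0F45).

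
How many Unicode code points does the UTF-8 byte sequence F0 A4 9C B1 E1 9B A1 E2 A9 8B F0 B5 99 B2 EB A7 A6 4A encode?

6

Byte at offset 0: 0xF0 = 11110000 → 4-byte char (#1). Advance 4.
Byte at offset 4: 0xE1 = 11100001 → 3-byte char (#2). Advance 3.
Byte at offset 7: 0xE2 = 11100010 → 3-byte char (#3). Advance 3.
Byte at offset 10: 0xF0 = 11110000 → 4-byte char (#4). Advance 4.
Byte at offset 14: 0xEB = 11101011 → 3-byte char (#5). Advance 3.
Byte at offset 17: 0x4A = 01001010 → 1-byte char (#6). Advance 1.
Reached end at offset 18 after 6 code points.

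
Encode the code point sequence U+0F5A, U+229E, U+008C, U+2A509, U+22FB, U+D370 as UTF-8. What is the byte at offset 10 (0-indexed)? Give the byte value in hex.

0x94

U+0F5A → 3-byte form E0 BD 9A at offsets 0–2.
U+229E → 3-byte form E2 8A 9E at offsets 3–5.
U+008C → 2-byte form C2 8C at offsets 6–7.
U+2A509 → 4-byte form F0 AA 94 89 at offsets 8–11.
Offset 10 falls in char 4's range; it's byte 3 of F0 AA 94 89 = 0x94.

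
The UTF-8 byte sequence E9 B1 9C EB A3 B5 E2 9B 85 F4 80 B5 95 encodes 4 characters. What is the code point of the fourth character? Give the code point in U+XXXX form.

U+100D55

Offset 0: leading byte 0xE9 = 11101001 → 3-byte char #1 = E9 B1 9C.
Offset 3: leading byte 0xEB = 11101011 → 3-byte char #2 = EB A3 B5.
Offset 6: leading byte 0xE2 = 11100010 → 3-byte char #3 = E2 9B 85.
Offset 9: leading byte 0xF4 = 11110100 → 4-byte char #4 = F4 80 B5 95.
Leading byte 0xF4 = 11110100 matches 11110xxx → 4-byte sequence.
Byte 1: 0xF4 = 11110100, payload 100 (3 bits).
Byte 2: 0x80 = 10000000 (10xxxxxx ✓), payload 000000.
Byte 3: 0xB5 = 10110101 (10xxxxxx ✓), payload 110101.
Byte 4: 0x95 = 10010101 (10xxxxxx ✓), payload 010101.
Concatenate: 100000000110101010101 = 0x100D55 (21 bits → U+100D55).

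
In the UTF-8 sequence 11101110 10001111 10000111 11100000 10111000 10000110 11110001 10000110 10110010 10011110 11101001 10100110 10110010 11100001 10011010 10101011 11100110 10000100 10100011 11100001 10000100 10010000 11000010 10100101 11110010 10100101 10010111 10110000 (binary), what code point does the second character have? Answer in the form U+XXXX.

Offset 0: leading byte 0xEE = 11101110 → 3-byte char #1 = EE 8F 87.
Offset 3: leading byte 0xE0 = 11100000 → 3-byte char #2 = E0 B8 86.
Leading byte 0xE0 = 11100000 matches 1110xxxx → 3-byte sequence.
Byte 1: 0xE0 = 11100000, payload 0000 (4 bits).
Byte 2: 0xB8 = 10111000 (10xxxxxx ✓), payload 111000.
Byte 3: 0x86 = 10000110 (10xxxxxx ✓), payload 000110.
Concatenate: 0000111000000110 = 0xE06 (16 bits → U+0E06).

U+0E06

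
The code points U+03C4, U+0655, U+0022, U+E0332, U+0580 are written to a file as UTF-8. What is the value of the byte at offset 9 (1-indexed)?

1-indexed offset 9 is 0-indexed offset 8.
U+03C4 → 2-byte form CF 84 at offsets 0–1.
U+0655 → 2-byte form D9 95 at offsets 2–3.
U+0022 → 1-byte form 22 at offsets 4–4.
U+E0332 → 4-byte form F3 A0 8C B2 at offsets 5–8.
Offset 8 falls in char 4's range; it's byte 4 of F3 A0 8C B2 = 0xB2.

0xB2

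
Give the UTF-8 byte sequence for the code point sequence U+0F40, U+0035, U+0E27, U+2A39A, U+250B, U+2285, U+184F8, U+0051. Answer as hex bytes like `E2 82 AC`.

U+0F40: 3-byte form → E0 BD 80.
U+0035: 1-byte form → 35.
U+0E27: 3-byte form → E0 B8 A7.
U+2A39A: 4-byte form → F0 AA 8E 9A.
U+250B: 3-byte form → E2 94 8B.
U+2285: 3-byte form → E2 8A 85.
U+184F8: 4-byte form → F0 98 93 B8.
U+0051: 1-byte form → 51.
Concatenated (22 bytes): E0 BD 80 35 E0 B8 A7 F0 AA 8E 9A E2 94 8B E2 8A 85 F0 98 93 B8 51.

E0 BD 80 35 E0 B8 A7 F0 AA 8E 9A E2 94 8B E2 8A 85 F0 98 93 B8 51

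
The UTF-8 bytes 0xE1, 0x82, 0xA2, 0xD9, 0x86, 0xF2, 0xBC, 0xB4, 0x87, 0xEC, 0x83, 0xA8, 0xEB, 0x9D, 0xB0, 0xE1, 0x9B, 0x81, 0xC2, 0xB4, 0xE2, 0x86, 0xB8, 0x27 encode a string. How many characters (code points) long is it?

Byte at offset 0: 0xE1 = 11100001 → 3-byte char (#1). Advance 3.
Byte at offset 3: 0xD9 = 11011001 → 2-byte char (#2). Advance 2.
Byte at offset 5: 0xF2 = 11110010 → 4-byte char (#3). Advance 4.
Byte at offset 9: 0xEC = 11101100 → 3-byte char (#4). Advance 3.
Byte at offset 12: 0xEB = 11101011 → 3-byte char (#5). Advance 3.
Byte at offset 15: 0xE1 = 11100001 → 3-byte char (#6). Advance 3.
Byte at offset 18: 0xC2 = 11000010 → 2-byte char (#7). Advance 2.
Byte at offset 20: 0xE2 = 11100010 → 3-byte char (#8). Advance 3.
Byte at offset 23: 0x27 = 00100111 → 1-byte char (#9). Advance 1.
Reached end at offset 24 after 9 code points.

9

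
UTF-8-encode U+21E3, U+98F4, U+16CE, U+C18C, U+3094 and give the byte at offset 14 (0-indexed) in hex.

0x94

U+21E3 → 3-byte form E2 87 A3 at offsets 0–2.
U+98F4 → 3-byte form E9 A3 B4 at offsets 3–5.
U+16CE → 3-byte form E1 9B 8E at offsets 6–8.
U+C18C → 3-byte form EC 86 8C at offsets 9–11.
U+3094 → 3-byte form E3 82 94 at offsets 12–14.
Offset 14 falls in char 5's range; it's byte 3 of E3 82 94 = 0x94.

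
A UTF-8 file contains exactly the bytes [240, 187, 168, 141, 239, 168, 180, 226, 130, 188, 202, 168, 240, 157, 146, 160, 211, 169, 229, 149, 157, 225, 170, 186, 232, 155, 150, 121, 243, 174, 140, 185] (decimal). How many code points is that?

Byte at offset 0: 0xF0 = 11110000 → 4-byte char (#1). Advance 4.
Byte at offset 4: 0xEF = 11101111 → 3-byte char (#2). Advance 3.
Byte at offset 7: 0xE2 = 11100010 → 3-byte char (#3). Advance 3.
Byte at offset 10: 0xCA = 11001010 → 2-byte char (#4). Advance 2.
Byte at offset 12: 0xF0 = 11110000 → 4-byte char (#5). Advance 4.
Byte at offset 16: 0xD3 = 11010011 → 2-byte char (#6). Advance 2.
Byte at offset 18: 0xE5 = 11100101 → 3-byte char (#7). Advance 3.
Byte at offset 21: 0xE1 = 11100001 → 3-byte char (#8). Advance 3.
Byte at offset 24: 0xE8 = 11101000 → 3-byte char (#9). Advance 3.
Byte at offset 27: 0x79 = 01111001 → 1-byte char (#10). Advance 1.
Byte at offset 28: 0xF3 = 11110011 → 4-byte char (#11). Advance 4.
Reached end at offset 32 after 11 code points.

11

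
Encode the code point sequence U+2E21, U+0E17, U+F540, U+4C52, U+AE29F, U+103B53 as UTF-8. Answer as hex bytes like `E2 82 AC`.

E2 B8 A1 E0 B8 97 EF 95 80 E4 B1 92 F2 AE 8A 9F F4 83 AD 93

U+2E21: 3-byte form → E2 B8 A1.
U+0E17: 3-byte form → E0 B8 97.
U+F540: 3-byte form → EF 95 80.
U+4C52: 3-byte form → E4 B1 92.
U+AE29F: 4-byte form → F2 AE 8A 9F.
U+103B53: 4-byte form → F4 83 AD 93.
Concatenated (20 bytes): E2 B8 A1 E0 B8 97 EF 95 80 E4 B1 92 F2 AE 8A 9F F4 83 AD 93.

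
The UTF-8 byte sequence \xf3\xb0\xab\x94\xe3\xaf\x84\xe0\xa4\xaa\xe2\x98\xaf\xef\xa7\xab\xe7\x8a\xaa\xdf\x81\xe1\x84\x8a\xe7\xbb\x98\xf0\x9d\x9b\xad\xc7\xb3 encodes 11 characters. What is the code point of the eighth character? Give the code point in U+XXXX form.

U+110A

Offset 0: leading byte 0xF3 = 11110011 → 4-byte char #1 = F3 B0 AB 94.
Offset 4: leading byte 0xE3 = 11100011 → 3-byte char #2 = E3 AF 84.
Offset 7: leading byte 0xE0 = 11100000 → 3-byte char #3 = E0 A4 AA.
Offset 10: leading byte 0xE2 = 11100010 → 3-byte char #4 = E2 98 AF.
Offset 13: leading byte 0xEF = 11101111 → 3-byte char #5 = EF A7 AB.
Offset 16: leading byte 0xE7 = 11100111 → 3-byte char #6 = E7 8A AA.
Offset 19: leading byte 0xDF = 11011111 → 2-byte char #7 = DF 81.
Offset 21: leading byte 0xE1 = 11100001 → 3-byte char #8 = E1 84 8A.
Leading byte 0xE1 = 11100001 matches 1110xxxx → 3-byte sequence.
Byte 1: 0xE1 = 11100001, payload 0001 (4 bits).
Byte 2: 0x84 = 10000100 (10xxxxxx ✓), payload 000100.
Byte 3: 0x8A = 10001010 (10xxxxxx ✓), payload 001010.
Concatenate: 0001000100001010 = 0x110A (16 bits → U+110A).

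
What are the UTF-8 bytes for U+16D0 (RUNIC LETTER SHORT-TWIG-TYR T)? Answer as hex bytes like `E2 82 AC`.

U+16D0 = 0x16D0 = 5840 decimal. In range U+0800–U+FFFF → 3-byte form: 1110xxxx 10xxxxxx 10xxxxxx.
Binary (16 bits): 0001011011010000.
Split 4+6+6: 0001 | 011011 | 010000.
Byte 1: 11100001 = 0xE1.
Byte 2: 10011011 = 0x9B.
Byte 3: 10010000 = 0x90.

E1 9B 90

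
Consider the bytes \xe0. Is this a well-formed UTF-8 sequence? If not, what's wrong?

invalid (sequence truncated)

Leading byte 0xE0 = 11100000 → 3-byte form, but only 1 byte is present.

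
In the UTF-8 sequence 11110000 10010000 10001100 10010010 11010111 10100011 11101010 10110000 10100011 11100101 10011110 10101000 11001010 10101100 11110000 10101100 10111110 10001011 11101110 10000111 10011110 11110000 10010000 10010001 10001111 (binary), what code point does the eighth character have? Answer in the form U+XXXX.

U+1044F

Offset 0: leading byte 0xF0 = 11110000 → 4-byte char #1 = F0 90 8C 92.
Offset 4: leading byte 0xD7 = 11010111 → 2-byte char #2 = D7 A3.
Offset 6: leading byte 0xEA = 11101010 → 3-byte char #3 = EA B0 A3.
Offset 9: leading byte 0xE5 = 11100101 → 3-byte char #4 = E5 9E A8.
Offset 12: leading byte 0xCA = 11001010 → 2-byte char #5 = CA AC.
Offset 14: leading byte 0xF0 = 11110000 → 4-byte char #6 = F0 AC BE 8B.
Offset 18: leading byte 0xEE = 11101110 → 3-byte char #7 = EE 87 9E.
Offset 21: leading byte 0xF0 = 11110000 → 4-byte char #8 = F0 90 91 8F.
Leading byte 0xF0 = 11110000 matches 11110xxx → 4-byte sequence.
Byte 1: 0xF0 = 11110000, payload 000 (3 bits).
Byte 2: 0x90 = 10010000 (10xxxxxx ✓), payload 010000.
Byte 3: 0x91 = 10010001 (10xxxxxx ✓), payload 010001.
Byte 4: 0x8F = 10001111 (10xxxxxx ✓), payload 001111.
Concatenate: 000010000010001001111 = 0x1044F (21 bits → U+1044F).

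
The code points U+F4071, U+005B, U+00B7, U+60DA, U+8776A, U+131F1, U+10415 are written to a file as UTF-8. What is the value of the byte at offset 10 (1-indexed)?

0x9A

1-indexed offset 10 is 0-indexed offset 9.
U+F4071 → 4-byte form F3 B4 81 B1 at offsets 0–3.
U+005B → 1-byte form 5B at offsets 4–4.
U+00B7 → 2-byte form C2 B7 at offsets 5–6.
U+60DA → 3-byte form E6 83 9A at offsets 7–9.
Offset 9 falls in char 4's range; it's byte 3 of E6 83 9A = 0x9A.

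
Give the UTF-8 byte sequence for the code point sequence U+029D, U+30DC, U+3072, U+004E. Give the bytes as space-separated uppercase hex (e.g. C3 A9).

U+029D: 2-byte form → CA 9D.
U+30DC: 3-byte form → E3 83 9C.
U+3072: 3-byte form → E3 81 B2.
U+004E: 1-byte form → 4E.
Concatenated (9 bytes): CA 9D E3 83 9C E3 81 B2 4E.

CA 9D E3 83 9C E3 81 B2 4E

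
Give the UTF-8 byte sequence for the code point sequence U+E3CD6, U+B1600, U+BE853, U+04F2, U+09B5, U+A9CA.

F3 A3 B3 96 F2 B1 98 80 F2 BE A1 93 D3 B2 E0 A6 B5 EA A7 8A

U+E3CD6: 4-byte form → F3 A3 B3 96.
U+B1600: 4-byte form → F2 B1 98 80.
U+BE853: 4-byte form → F2 BE A1 93.
U+04F2: 2-byte form → D3 B2.
U+09B5: 3-byte form → E0 A6 B5.
U+A9CA: 3-byte form → EA A7 8A.
Concatenated (20 bytes): F3 A3 B3 96 F2 B1 98 80 F2 BE A1 93 D3 B2 E0 A6 B5 EA A7 8A.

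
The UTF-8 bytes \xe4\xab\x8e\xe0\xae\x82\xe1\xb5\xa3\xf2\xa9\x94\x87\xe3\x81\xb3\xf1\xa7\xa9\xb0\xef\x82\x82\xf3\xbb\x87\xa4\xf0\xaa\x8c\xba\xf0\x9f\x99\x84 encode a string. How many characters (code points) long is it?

10

Byte at offset 0: 0xE4 = 11100100 → 3-byte char (#1). Advance 3.
Byte at offset 3: 0xE0 = 11100000 → 3-byte char (#2). Advance 3.
Byte at offset 6: 0xE1 = 11100001 → 3-byte char (#3). Advance 3.
Byte at offset 9: 0xF2 = 11110010 → 4-byte char (#4). Advance 4.
Byte at offset 13: 0xE3 = 11100011 → 3-byte char (#5). Advance 3.
Byte at offset 16: 0xF1 = 11110001 → 4-byte char (#6). Advance 4.
Byte at offset 20: 0xEF = 11101111 → 3-byte char (#7). Advance 3.
Byte at offset 23: 0xF3 = 11110011 → 4-byte char (#8). Advance 4.
Byte at offset 27: 0xF0 = 11110000 → 4-byte char (#9). Advance 4.
Byte at offset 31: 0xF0 = 11110000 → 4-byte char (#10). Advance 4.
Reached end at offset 35 after 10 code points.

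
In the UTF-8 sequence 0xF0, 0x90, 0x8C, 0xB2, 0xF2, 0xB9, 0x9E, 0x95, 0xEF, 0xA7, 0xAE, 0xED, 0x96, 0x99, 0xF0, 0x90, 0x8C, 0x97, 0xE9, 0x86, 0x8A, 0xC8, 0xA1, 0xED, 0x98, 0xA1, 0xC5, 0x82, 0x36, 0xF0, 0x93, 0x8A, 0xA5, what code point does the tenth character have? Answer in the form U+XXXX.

U+0036

Offset 0: leading byte 0xF0 = 11110000 → 4-byte char #1 = F0 90 8C B2.
Offset 4: leading byte 0xF2 = 11110010 → 4-byte char #2 = F2 B9 9E 95.
Offset 8: leading byte 0xEF = 11101111 → 3-byte char #3 = EF A7 AE.
Offset 11: leading byte 0xED = 11101101 → 3-byte char #4 = ED 96 99.
Offset 14: leading byte 0xF0 = 11110000 → 4-byte char #5 = F0 90 8C 97.
Offset 18: leading byte 0xE9 = 11101001 → 3-byte char #6 = E9 86 8A.
Offset 21: leading byte 0xC8 = 11001000 → 2-byte char #7 = C8 A1.
Offset 23: leading byte 0xED = 11101101 → 3-byte char #8 = ED 98 A1.
Offset 26: leading byte 0xC5 = 11000101 → 2-byte char #9 = C5 82.
Offset 28: leading byte 0x36 = 00110110 → 1-byte char #10 = 36.
Leading byte 0x36 = 00110110 matches 0xxxxxxx → 1-byte sequence.
Byte 1: 0x36 = 00110110, payload 0110110 (7 bits).
Concatenate: 0110110 = 0x36 (7 bits → U+0036).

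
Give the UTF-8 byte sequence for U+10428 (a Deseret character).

U+10428 = 0x10428 = 66600 decimal. In range U+10000–U+10FFFF → 4-byte form: 11110xxx 10xxxxxx 10xxxxxx 10xxxxxx.
Binary (21 bits): 000010000010000101000.
Split 3+6+6+6: 000 | 010000 | 010000 | 101000.
Byte 1: 11110000 = 0xF0.
Byte 2: 10010000 = 0x90.
Byte 3: 10010000 = 0x90.
Byte 4: 10101000 = 0xA8.

F0 90 90 A8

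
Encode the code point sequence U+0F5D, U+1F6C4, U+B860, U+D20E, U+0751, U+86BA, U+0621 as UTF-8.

E0 BD 9D F0 9F 9B 84 EB A1 A0 ED 88 8E DD 91 E8 9A BA D8 A1

U+0F5D: 3-byte form → E0 BD 9D.
U+1F6C4: 4-byte form → F0 9F 9B 84.
U+B860: 3-byte form → EB A1 A0.
U+D20E: 3-byte form → ED 88 8E.
U+0751: 2-byte form → DD 91.
U+86BA: 3-byte form → E8 9A BA.
U+0621: 2-byte form → D8 A1.
Concatenated (20 bytes): E0 BD 9D F0 9F 9B 84 EB A1 A0 ED 88 8E DD 91 E8 9A BA D8 A1.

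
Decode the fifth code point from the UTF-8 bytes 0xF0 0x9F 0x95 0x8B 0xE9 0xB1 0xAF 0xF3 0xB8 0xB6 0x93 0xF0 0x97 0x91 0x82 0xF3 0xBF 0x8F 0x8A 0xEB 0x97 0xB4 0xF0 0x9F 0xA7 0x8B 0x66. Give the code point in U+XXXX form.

Offset 0: leading byte 0xF0 = 11110000 → 4-byte char #1 = F0 9F 95 8B.
Offset 4: leading byte 0xE9 = 11101001 → 3-byte char #2 = E9 B1 AF.
Offset 7: leading byte 0xF3 = 11110011 → 4-byte char #3 = F3 B8 B6 93.
Offset 11: leading byte 0xF0 = 11110000 → 4-byte char #4 = F0 97 91 82.
Offset 15: leading byte 0xF3 = 11110011 → 4-byte char #5 = F3 BF 8F 8A.
Leading byte 0xF3 = 11110011 matches 11110xxx → 4-byte sequence.
Byte 1: 0xF3 = 11110011, payload 011 (3 bits).
Byte 2: 0xBF = 10111111 (10xxxxxx ✓), payload 111111.
Byte 3: 0x8F = 10001111 (10xxxxxx ✓), payload 001111.
Byte 4: 0x8A = 10001010 (10xxxxxx ✓), payload 001010.
Concatenate: 011111111001111001010 = 0xFF3CA (21 bits → U+FF3CA).

U+FF3CA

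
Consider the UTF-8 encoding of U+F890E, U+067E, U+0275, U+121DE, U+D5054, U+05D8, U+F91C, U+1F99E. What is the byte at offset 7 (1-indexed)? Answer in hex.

0xC9

1-indexed offset 7 is 0-indexed offset 6.
U+F890E → 4-byte form F3 B8 A4 8E at offsets 0–3.
U+067E → 2-byte form D9 BE at offsets 4–5.
U+0275 → 2-byte form C9 B5 at offsets 6–7.
Offset 6 falls in char 3's range; it's byte 1 of C9 B5 = 0xC9.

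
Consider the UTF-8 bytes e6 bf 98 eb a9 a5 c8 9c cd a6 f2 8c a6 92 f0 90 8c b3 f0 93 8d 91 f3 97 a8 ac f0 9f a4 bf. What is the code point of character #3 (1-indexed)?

U+021C

Offset 0: leading byte 0xE6 = 11100110 → 3-byte char #1 = E6 BF 98.
Offset 3: leading byte 0xEB = 11101011 → 3-byte char #2 = EB A9 A5.
Offset 6: leading byte 0xC8 = 11001000 → 2-byte char #3 = C8 9C.
Leading byte 0xC8 = 11001000 matches 110xxxxx → 2-byte sequence.
Byte 1: 0xC8 = 11001000, payload 01000 (5 bits).
Byte 2: 0x9C = 10011100 (10xxxxxx ✓), payload 011100.
Concatenate: 01000011100 = 0x21C (11 bits → U+021C).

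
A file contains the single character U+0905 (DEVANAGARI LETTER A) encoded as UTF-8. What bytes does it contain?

E0 A4 85

U+0905 = 0x905 = 2309 decimal. In range U+0800–U+FFFF → 3-byte form: 1110xxxx 10xxxxxx 10xxxxxx.
Binary (16 bits): 0000100100000101.
Split 4+6+6: 0000 | 100100 | 000101.
Byte 1: 11100000 = 0xE0.
Byte 2: 10100100 = 0xA4.
Byte 3: 10000101 = 0x85.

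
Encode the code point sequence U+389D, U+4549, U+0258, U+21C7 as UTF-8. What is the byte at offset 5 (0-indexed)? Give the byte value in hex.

0x89

U+389D → 3-byte form E3 A2 9D at offsets 0–2.
U+4549 → 3-byte form E4 95 89 at offsets 3–5.
Offset 5 falls in char 2's range; it's byte 3 of E4 95 89 = 0x89.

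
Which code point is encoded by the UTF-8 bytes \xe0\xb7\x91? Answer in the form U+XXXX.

U+0DD1

Leading byte 0xE0 = 11100000 matches 1110xxxx → 3-byte sequence.
Byte 1: 0xE0 = 11100000, payload 0000 (4 bits).
Byte 2: 0xB7 = 10110111 (10xxxxxx ✓), payload 110111.
Byte 3: 0x91 = 10010001 (10xxxxxx ✓), payload 010001.
Concatenate: 0000110111010001 = 0xDD1 (16 bits → U+0DD1).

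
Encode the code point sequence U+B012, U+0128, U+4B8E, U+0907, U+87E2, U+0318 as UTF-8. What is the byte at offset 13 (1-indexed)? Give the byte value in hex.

1-indexed offset 13 is 0-indexed offset 12.
U+B012 → 3-byte form EB 80 92 at offsets 0–2.
U+0128 → 2-byte form C4 A8 at offsets 3–4.
U+4B8E → 3-byte form E4 AE 8E at offsets 5–7.
U+0907 → 3-byte form E0 A4 87 at offsets 8–10.
U+87E2 → 3-byte form E8 9F A2 at offsets 11–13.
Offset 12 falls in char 5's range; it's byte 2 of E8 9F A2 = 0x9F.

0x9F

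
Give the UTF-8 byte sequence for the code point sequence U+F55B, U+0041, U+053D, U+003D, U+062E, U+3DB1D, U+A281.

U+F55B: 3-byte form → EF 95 9B.
U+0041: 1-byte form → 41.
U+053D: 2-byte form → D4 BD.
U+003D: 1-byte form → 3D.
U+062E: 2-byte form → D8 AE.
U+3DB1D: 4-byte form → F0 BD AC 9D.
U+A281: 3-byte form → EA 8A 81.
Concatenated (16 bytes): EF 95 9B 41 D4 BD 3D D8 AE F0 BD AC 9D EA 8A 81.

EF 95 9B 41 D4 BD 3D D8 AE F0 BD AC 9D EA 8A 81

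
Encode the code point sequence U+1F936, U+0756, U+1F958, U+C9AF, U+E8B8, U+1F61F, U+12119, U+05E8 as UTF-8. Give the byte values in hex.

F0 9F A4 B6 DD 96 F0 9F A5 98 EC A6 AF EE A2 B8 F0 9F 98 9F F0 92 84 99 D7 A8

U+1F936: 4-byte form → F0 9F A4 B6.
U+0756: 2-byte form → DD 96.
U+1F958: 4-byte form → F0 9F A5 98.
U+C9AF: 3-byte form → EC A6 AF.
U+E8B8: 3-byte form → EE A2 B8.
U+1F61F: 4-byte form → F0 9F 98 9F.
U+12119: 4-byte form → F0 92 84 99.
U+05E8: 2-byte form → D7 A8.
Concatenated (26 bytes): F0 9F A4 B6 DD 96 F0 9F A5 98 EC A6 AF EE A2 B8 F0 9F 98 9F F0 92 84 99 D7 A8.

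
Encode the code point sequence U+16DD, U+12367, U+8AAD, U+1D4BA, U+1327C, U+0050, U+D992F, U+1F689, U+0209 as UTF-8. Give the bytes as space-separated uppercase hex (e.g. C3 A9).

U+16DD: 3-byte form → E1 9B 9D.
U+12367: 4-byte form → F0 92 8D A7.
U+8AAD: 3-byte form → E8 AA AD.
U+1D4BA: 4-byte form → F0 9D 92 BA.
U+1327C: 4-byte form → F0 93 89 BC.
U+0050: 1-byte form → 50.
U+D992F: 4-byte form → F3 99 A4 AF.
U+1F689: 4-byte form → F0 9F 9A 89.
U+0209: 2-byte form → C8 89.
Concatenated (29 bytes): E1 9B 9D F0 92 8D A7 E8 AA AD F0 9D 92 BA F0 93 89 BC 50 F3 99 A4 AF F0 9F 9A 89 C8 89.

E1 9B 9D F0 92 8D A7 E8 AA AD F0 9D 92 BA F0 93 89 BC 50 F3 99 A4 AF F0 9F 9A 89 C8 89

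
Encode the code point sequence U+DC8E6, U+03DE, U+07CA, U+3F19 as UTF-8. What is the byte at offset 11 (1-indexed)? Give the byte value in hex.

0x99

1-indexed offset 11 is 0-indexed offset 10.
U+DC8E6 → 4-byte form F3 9C A3 A6 at offsets 0–3.
U+03DE → 2-byte form CF 9E at offsets 4–5.
U+07CA → 2-byte form DF 8A at offsets 6–7.
U+3F19 → 3-byte form E3 BC 99 at offsets 8–10.
Offset 10 falls in char 4's range; it's byte 3 of E3 BC 99 = 0x99.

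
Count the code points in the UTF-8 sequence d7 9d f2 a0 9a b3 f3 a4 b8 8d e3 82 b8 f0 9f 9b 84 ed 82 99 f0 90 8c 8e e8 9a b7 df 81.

Byte at offset 0: 0xD7 = 11010111 → 2-byte char (#1). Advance 2.
Byte at offset 2: 0xF2 = 11110010 → 4-byte char (#2). Advance 4.
Byte at offset 6: 0xF3 = 11110011 → 4-byte char (#3). Advance 4.
Byte at offset 10: 0xE3 = 11100011 → 3-byte char (#4). Advance 3.
Byte at offset 13: 0xF0 = 11110000 → 4-byte char (#5). Advance 4.
Byte at offset 17: 0xED = 11101101 → 3-byte char (#6). Advance 3.
Byte at offset 20: 0xF0 = 11110000 → 4-byte char (#7). Advance 4.
Byte at offset 24: 0xE8 = 11101000 → 3-byte char (#8). Advance 3.
Byte at offset 27: 0xDF = 11011111 → 2-byte char (#9). Advance 2.
Reached end at offset 29 after 9 code points.

9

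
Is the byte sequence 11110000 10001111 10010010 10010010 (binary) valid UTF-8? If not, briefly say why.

Leading byte 0xF0 = 11110000 → 4-byte form.
Continuation bytes all match 10xxxxxx. Payload decodes to 0xF492.
But 0xF492 < 0x10000, the minimum for a 4-byte sequence — this is an overlong encoding.

invalid (overlong encoding)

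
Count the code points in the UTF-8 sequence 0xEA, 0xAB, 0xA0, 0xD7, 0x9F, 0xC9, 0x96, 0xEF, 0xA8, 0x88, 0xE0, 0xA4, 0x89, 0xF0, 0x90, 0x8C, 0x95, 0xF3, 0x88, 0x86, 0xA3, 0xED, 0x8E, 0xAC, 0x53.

Byte at offset 0: 0xEA = 11101010 → 3-byte char (#1). Advance 3.
Byte at offset 3: 0xD7 = 11010111 → 2-byte char (#2). Advance 2.
Byte at offset 5: 0xC9 = 11001001 → 2-byte char (#3). Advance 2.
Byte at offset 7: 0xEF = 11101111 → 3-byte char (#4). Advance 3.
Byte at offset 10: 0xE0 = 11100000 → 3-byte char (#5). Advance 3.
Byte at offset 13: 0xF0 = 11110000 → 4-byte char (#6). Advance 4.
Byte at offset 17: 0xF3 = 11110011 → 4-byte char (#7). Advance 4.
Byte at offset 21: 0xED = 11101101 → 3-byte char (#8). Advance 3.
Byte at offset 24: 0x53 = 01010011 → 1-byte char (#9). Advance 1.
Reached end at offset 25 after 9 code points.

9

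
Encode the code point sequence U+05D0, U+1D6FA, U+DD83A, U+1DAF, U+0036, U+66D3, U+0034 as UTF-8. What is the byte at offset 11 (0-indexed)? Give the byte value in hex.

0xB6

U+05D0 → 2-byte form D7 90 at offsets 0–1.
U+1D6FA → 4-byte form F0 9D 9B BA at offsets 2–5.
U+DD83A → 4-byte form F3 9D A0 BA at offsets 6–9.
U+1DAF → 3-byte form E1 B6 AF at offsets 10–12.
Offset 11 falls in char 4's range; it's byte 2 of E1 B6 AF = 0xB6.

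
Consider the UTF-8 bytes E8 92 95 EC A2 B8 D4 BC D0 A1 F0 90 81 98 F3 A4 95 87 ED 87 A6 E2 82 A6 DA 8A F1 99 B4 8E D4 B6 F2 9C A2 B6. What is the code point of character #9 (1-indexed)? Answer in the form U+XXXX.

U+068A

Offset 0: leading byte 0xE8 = 11101000 → 3-byte char #1 = E8 92 95.
Offset 3: leading byte 0xEC = 11101100 → 3-byte char #2 = EC A2 B8.
Offset 6: leading byte 0xD4 = 11010100 → 2-byte char #3 = D4 BC.
Offset 8: leading byte 0xD0 = 11010000 → 2-byte char #4 = D0 A1.
Offset 10: leading byte 0xF0 = 11110000 → 4-byte char #5 = F0 90 81 98.
Offset 14: leading byte 0xF3 = 11110011 → 4-byte char #6 = F3 A4 95 87.
Offset 18: leading byte 0xED = 11101101 → 3-byte char #7 = ED 87 A6.
Offset 21: leading byte 0xE2 = 11100010 → 3-byte char #8 = E2 82 A6.
Offset 24: leading byte 0xDA = 11011010 → 2-byte char #9 = DA 8A.
Leading byte 0xDA = 11011010 matches 110xxxxx → 2-byte sequence.
Byte 1: 0xDA = 11011010, payload 11010 (5 bits).
Byte 2: 0x8A = 10001010 (10xxxxxx ✓), payload 001010.
Concatenate: 11010001010 = 0x68A (11 bits → U+068A).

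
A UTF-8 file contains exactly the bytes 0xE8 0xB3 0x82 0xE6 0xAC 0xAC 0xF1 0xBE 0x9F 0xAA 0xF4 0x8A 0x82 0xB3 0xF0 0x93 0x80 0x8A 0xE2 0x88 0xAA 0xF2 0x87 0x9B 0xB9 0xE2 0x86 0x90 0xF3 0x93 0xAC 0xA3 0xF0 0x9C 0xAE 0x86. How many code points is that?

10

Byte at offset 0: 0xE8 = 11101000 → 3-byte char (#1). Advance 3.
Byte at offset 3: 0xE6 = 11100110 → 3-byte char (#2). Advance 3.
Byte at offset 6: 0xF1 = 11110001 → 4-byte char (#3). Advance 4.
Byte at offset 10: 0xF4 = 11110100 → 4-byte char (#4). Advance 4.
Byte at offset 14: 0xF0 = 11110000 → 4-byte char (#5). Advance 4.
Byte at offset 18: 0xE2 = 11100010 → 3-byte char (#6). Advance 3.
Byte at offset 21: 0xF2 = 11110010 → 4-byte char (#7). Advance 4.
Byte at offset 25: 0xE2 = 11100010 → 3-byte char (#8). Advance 3.
Byte at offset 28: 0xF3 = 11110011 → 4-byte char (#9). Advance 4.
Byte at offset 32: 0xF0 = 11110000 → 4-byte char (#10). Advance 4.
Reached end at offset 36 after 10 code points.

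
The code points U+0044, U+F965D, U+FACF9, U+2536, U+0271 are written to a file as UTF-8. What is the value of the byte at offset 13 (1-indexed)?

0xC9

1-indexed offset 13 is 0-indexed offset 12.
U+0044 → 1-byte form 44 at offsets 0–0.
U+F965D → 4-byte form F3 B9 99 9D at offsets 1–4.
U+FACF9 → 4-byte form F3 BA B3 B9 at offsets 5–8.
U+2536 → 3-byte form E2 94 B6 at offsets 9–11.
U+0271 → 2-byte form C9 B1 at offsets 12–13.
Offset 12 falls in char 5's range; it's byte 1 of C9 B1 = 0xC9.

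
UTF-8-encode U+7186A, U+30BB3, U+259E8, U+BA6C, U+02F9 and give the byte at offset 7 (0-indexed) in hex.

U+7186A → 4-byte form F1 B1 A1 AA at offsets 0–3.
U+30BB3 → 4-byte form F0 B0 AE B3 at offsets 4–7.
Offset 7 falls in char 2's range; it's byte 4 of F0 B0 AE B3 = 0xB3.

0xB3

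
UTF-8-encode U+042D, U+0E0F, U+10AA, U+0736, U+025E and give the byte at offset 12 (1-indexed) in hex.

0x9E

1-indexed offset 12 is 0-indexed offset 11.
U+042D → 2-byte form D0 AD at offsets 0–1.
U+0E0F → 3-byte form E0 B8 8F at offsets 2–4.
U+10AA → 3-byte form E1 82 AA at offsets 5–7.
U+0736 → 2-byte form DC B6 at offsets 8–9.
U+025E → 2-byte form C9 9E at offsets 10–11.
Offset 11 falls in char 5's range; it's byte 2 of C9 9E = 0x9E.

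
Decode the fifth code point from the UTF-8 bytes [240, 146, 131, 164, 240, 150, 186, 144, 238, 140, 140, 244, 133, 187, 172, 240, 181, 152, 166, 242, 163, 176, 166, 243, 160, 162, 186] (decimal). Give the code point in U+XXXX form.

U+35626

Offset 0: leading byte 0xF0 = 11110000 → 4-byte char #1 = F0 92 83 A4.
Offset 4: leading byte 0xF0 = 11110000 → 4-byte char #2 = F0 96 BA 90.
Offset 8: leading byte 0xEE = 11101110 → 3-byte char #3 = EE 8C 8C.
Offset 11: leading byte 0xF4 = 11110100 → 4-byte char #4 = F4 85 BB AC.
Offset 15: leading byte 0xF0 = 11110000 → 4-byte char #5 = F0 B5 98 A6.
Leading byte 0xF0 = 11110000 matches 11110xxx → 4-byte sequence.
Byte 1: 0xF0 = 11110000, payload 000 (3 bits).
Byte 2: 0xB5 = 10110101 (10xxxxxx ✓), payload 110101.
Byte 3: 0x98 = 10011000 (10xxxxxx ✓), payload 011000.
Byte 4: 0xA6 = 10100110 (10xxxxxx ✓), payload 100110.
Concatenate: 000110101011000100110 = 0x35626 (21 bits → U+35626).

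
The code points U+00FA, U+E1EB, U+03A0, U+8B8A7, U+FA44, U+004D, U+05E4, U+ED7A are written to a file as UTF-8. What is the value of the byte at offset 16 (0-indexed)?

0xA4

U+00FA → 2-byte form C3 BA at offsets 0–1.
U+E1EB → 3-byte form EE 87 AB at offsets 2–4.
U+03A0 → 2-byte form CE A0 at offsets 5–6.
U+8B8A7 → 4-byte form F2 8B A2 A7 at offsets 7–10.
U+FA44 → 3-byte form EF A9 84 at offsets 11–13.
U+004D → 1-byte form 4D at offsets 14–14.
U+05E4 → 2-byte form D7 A4 at offsets 15–16.
Offset 16 falls in char 7's range; it's byte 2 of D7 A4 = 0xA4.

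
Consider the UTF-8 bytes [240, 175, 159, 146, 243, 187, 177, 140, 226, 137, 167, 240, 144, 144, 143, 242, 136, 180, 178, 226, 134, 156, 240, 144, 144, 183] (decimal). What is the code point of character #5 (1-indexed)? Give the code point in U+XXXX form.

Offset 0: leading byte 0xF0 = 11110000 → 4-byte char #1 = F0 AF 9F 92.
Offset 4: leading byte 0xF3 = 11110011 → 4-byte char #2 = F3 BB B1 8C.
Offset 8: leading byte 0xE2 = 11100010 → 3-byte char #3 = E2 89 A7.
Offset 11: leading byte 0xF0 = 11110000 → 4-byte char #4 = F0 90 90 8F.
Offset 15: leading byte 0xF2 = 11110010 → 4-byte char #5 = F2 88 B4 B2.
Leading byte 0xF2 = 11110010 matches 11110xxx → 4-byte sequence.
Byte 1: 0xF2 = 11110010, payload 010 (3 bits).
Byte 2: 0x88 = 10001000 (10xxxxxx ✓), payload 001000.
Byte 3: 0xB4 = 10110100 (10xxxxxx ✓), payload 110100.
Byte 4: 0xB2 = 10110010 (10xxxxxx ✓), payload 110010.
Concatenate: 010001000110100110010 = 0x88D32 (21 bits → U+88D32).

U+88D32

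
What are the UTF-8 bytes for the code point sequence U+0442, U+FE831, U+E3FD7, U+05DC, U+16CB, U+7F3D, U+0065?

D1 82 F3 BE A0 B1 F3 A3 BF 97 D7 9C E1 9B 8B E7 BC BD 65

U+0442: 2-byte form → D1 82.
U+FE831: 4-byte form → F3 BE A0 B1.
U+E3FD7: 4-byte form → F3 A3 BF 97.
U+05DC: 2-byte form → D7 9C.
U+16CB: 3-byte form → E1 9B 8B.
U+7F3D: 3-byte form → E7 BC BD.
U+0065: 1-byte form → 65.
Concatenated (19 bytes): D1 82 F3 BE A0 B1 F3 A3 BF 97 D7 9C E1 9B 8B E7 BC BD 65.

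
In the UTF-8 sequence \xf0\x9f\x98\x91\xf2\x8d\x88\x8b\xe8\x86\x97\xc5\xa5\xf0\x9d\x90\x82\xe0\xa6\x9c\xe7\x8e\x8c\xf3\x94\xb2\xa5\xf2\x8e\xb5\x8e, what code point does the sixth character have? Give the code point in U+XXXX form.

U+099C

Offset 0: leading byte 0xF0 = 11110000 → 4-byte char #1 = F0 9F 98 91.
Offset 4: leading byte 0xF2 = 11110010 → 4-byte char #2 = F2 8D 88 8B.
Offset 8: leading byte 0xE8 = 11101000 → 3-byte char #3 = E8 86 97.
Offset 11: leading byte 0xC5 = 11000101 → 2-byte char #4 = C5 A5.
Offset 13: leading byte 0xF0 = 11110000 → 4-byte char #5 = F0 9D 90 82.
Offset 17: leading byte 0xE0 = 11100000 → 3-byte char #6 = E0 A6 9C.
Leading byte 0xE0 = 11100000 matches 1110xxxx → 3-byte sequence.
Byte 1: 0xE0 = 11100000, payload 0000 (4 bits).
Byte 2: 0xA6 = 10100110 (10xxxxxx ✓), payload 100110.
Byte 3: 0x9C = 10011100 (10xxxxxx ✓), payload 011100.
Concatenate: 0000100110011100 = 0x99C (16 bits → U+099C).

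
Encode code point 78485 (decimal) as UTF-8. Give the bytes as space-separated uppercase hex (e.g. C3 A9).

U+13295 = 0x13295 = 78485 decimal. In range U+10000–U+10FFFF → 4-byte form: 11110xxx 10xxxxxx 10xxxxxx 10xxxxxx.
Binary (21 bits): 000010011001010010101.
Split 3+6+6+6: 000 | 010011 | 001010 | 010101.
Byte 1: 11110000 = 0xF0.
Byte 2: 10010011 = 0x93.
Byte 3: 10001010 = 0x8A.
Byte 4: 10010101 = 0x95.

F0 93 8A 95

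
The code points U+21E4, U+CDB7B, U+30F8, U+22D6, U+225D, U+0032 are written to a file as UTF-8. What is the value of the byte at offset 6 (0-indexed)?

0xBB

U+21E4 → 3-byte form E2 87 A4 at offsets 0–2.
U+CDB7B → 4-byte form F3 8D AD BB at offsets 3–6.
Offset 6 falls in char 2's range; it's byte 4 of F3 8D AD BB = 0xBB.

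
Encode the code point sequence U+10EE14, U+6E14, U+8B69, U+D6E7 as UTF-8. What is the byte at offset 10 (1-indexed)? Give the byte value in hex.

1-indexed offset 10 is 0-indexed offset 9.
U+10EE14 → 4-byte form F4 8E B8 94 at offsets 0–3.
U+6E14 → 3-byte form E6 B8 94 at offsets 4–6.
U+8B69 → 3-byte form E8 AD A9 at offsets 7–9.
Offset 9 falls in char 3's range; it's byte 3 of E8 AD A9 = 0xA9.

0xA9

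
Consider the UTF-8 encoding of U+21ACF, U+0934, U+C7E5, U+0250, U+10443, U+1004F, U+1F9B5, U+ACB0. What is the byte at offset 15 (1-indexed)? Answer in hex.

1-indexed offset 15 is 0-indexed offset 14.
U+21ACF → 4-byte form F0 A1 AB 8F at offsets 0–3.
U+0934 → 3-byte form E0 A4 B4 at offsets 4–6.
U+C7E5 → 3-byte form EC 9F A5 at offsets 7–9.
U+0250 → 2-byte form C9 90 at offsets 10–11.
U+10443 → 4-byte form F0 90 91 83 at offsets 12–15.
Offset 14 falls in char 5's range; it's byte 3 of F0 90 91 83 = 0x91.

0x91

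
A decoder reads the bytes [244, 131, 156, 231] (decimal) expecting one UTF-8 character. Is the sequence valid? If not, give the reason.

Leading byte 0xF4 = 11110100 → 4-byte form.
Byte 4 is 0xE7 = 11100111, which is not 10xxxxxx — expected a continuation byte.

invalid (non-continuation byte where continuation expected)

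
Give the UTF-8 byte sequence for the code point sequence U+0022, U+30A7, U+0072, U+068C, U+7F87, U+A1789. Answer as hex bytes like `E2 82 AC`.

22 E3 82 A7 72 DA 8C E7 BE 87 F2 A1 9E 89

U+0022: 1-byte form → 22.
U+30A7: 3-byte form → E3 82 A7.
U+0072: 1-byte form → 72.
U+068C: 2-byte form → DA 8C.
U+7F87: 3-byte form → E7 BE 87.
U+A1789: 4-byte form → F2 A1 9E 89.
Concatenated (14 bytes): 22 E3 82 A7 72 DA 8C E7 BE 87 F2 A1 9E 89.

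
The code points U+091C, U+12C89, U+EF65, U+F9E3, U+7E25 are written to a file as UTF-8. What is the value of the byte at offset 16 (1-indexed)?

1-indexed offset 16 is 0-indexed offset 15.
U+091C → 3-byte form E0 A4 9C at offsets 0–2.
U+12C89 → 4-byte form F0 92 B2 89 at offsets 3–6.
U+EF65 → 3-byte form EE BD A5 at offsets 7–9.
U+F9E3 → 3-byte form EF A7 A3 at offsets 10–12.
U+7E25 → 3-byte form E7 B8 A5 at offsets 13–15.
Offset 15 falls in char 5's range; it's byte 3 of E7 B8 A5 = 0xA5.

0xA5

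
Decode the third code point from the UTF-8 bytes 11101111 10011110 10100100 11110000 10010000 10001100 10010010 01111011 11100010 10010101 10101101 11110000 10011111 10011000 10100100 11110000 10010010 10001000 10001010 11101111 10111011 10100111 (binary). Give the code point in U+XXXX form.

U+007B

Offset 0: leading byte 0xEF = 11101111 → 3-byte char #1 = EF 9E A4.
Offset 3: leading byte 0xF0 = 11110000 → 4-byte char #2 = F0 90 8C 92.
Offset 7: leading byte 0x7B = 01111011 → 1-byte char #3 = 7B.
Leading byte 0x7B = 01111011 matches 0xxxxxxx → 1-byte sequence.
Byte 1: 0x7B = 01111011, payload 1111011 (7 bits).
Concatenate: 1111011 = 0x7B (7 bits → U+007B).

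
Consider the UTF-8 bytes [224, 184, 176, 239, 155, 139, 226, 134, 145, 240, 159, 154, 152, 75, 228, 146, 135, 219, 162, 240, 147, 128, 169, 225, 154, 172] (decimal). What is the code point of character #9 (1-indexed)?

Offset 0: leading byte 0xE0 = 11100000 → 3-byte char #1 = E0 B8 B0.
Offset 3: leading byte 0xEF = 11101111 → 3-byte char #2 = EF 9B 8B.
Offset 6: leading byte 0xE2 = 11100010 → 3-byte char #3 = E2 86 91.
Offset 9: leading byte 0xF0 = 11110000 → 4-byte char #4 = F0 9F 9A 98.
Offset 13: leading byte 0x4B = 01001011 → 1-byte char #5 = 4B.
Offset 14: leading byte 0xE4 = 11100100 → 3-byte char #6 = E4 92 87.
Offset 17: leading byte 0xDB = 11011011 → 2-byte char #7 = DB A2.
Offset 19: leading byte 0xF0 = 11110000 → 4-byte char #8 = F0 93 80 A9.
Offset 23: leading byte 0xE1 = 11100001 → 3-byte char #9 = E1 9A AC.
Leading byte 0xE1 = 11100001 matches 1110xxxx → 3-byte sequence.
Byte 1: 0xE1 = 11100001, payload 0001 (4 bits).
Byte 2: 0x9A = 10011010 (10xxxxxx ✓), payload 011010.
Byte 3: 0xAC = 10101100 (10xxxxxx ✓), payload 101100.
Concatenate: 0001011010101100 = 0x16AC (16 bits → U+16AC).

U+16AC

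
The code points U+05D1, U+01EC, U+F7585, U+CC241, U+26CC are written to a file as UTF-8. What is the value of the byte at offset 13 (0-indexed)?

U+05D1 → 2-byte form D7 91 at offsets 0–1.
U+01EC → 2-byte form C7 AC at offsets 2–3.
U+F7585 → 4-byte form F3 B7 96 85 at offsets 4–7.
U+CC241 → 4-byte form F3 8C 89 81 at offsets 8–11.
U+26CC → 3-byte form E2 9B 8C at offsets 12–14.
Offset 13 falls in char 5's range; it's byte 2 of E2 9B 8C = 0x9B.

0x9B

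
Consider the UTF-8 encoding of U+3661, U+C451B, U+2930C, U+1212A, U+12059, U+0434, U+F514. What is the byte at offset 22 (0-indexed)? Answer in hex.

0x94

U+3661 → 3-byte form E3 99 A1 at offsets 0–2.
U+C451B → 4-byte form F3 84 94 9B at offsets 3–6.
U+2930C → 4-byte form F0 A9 8C 8C at offsets 7–10.
U+1212A → 4-byte form F0 92 84 AA at offsets 11–14.
U+12059 → 4-byte form F0 92 81 99 at offsets 15–18.
U+0434 → 2-byte form D0 B4 at offsets 19–20.
U+F514 → 3-byte form EF 94 94 at offsets 21–23.
Offset 22 falls in char 7's range; it's byte 2 of EF 94 94 = 0x94.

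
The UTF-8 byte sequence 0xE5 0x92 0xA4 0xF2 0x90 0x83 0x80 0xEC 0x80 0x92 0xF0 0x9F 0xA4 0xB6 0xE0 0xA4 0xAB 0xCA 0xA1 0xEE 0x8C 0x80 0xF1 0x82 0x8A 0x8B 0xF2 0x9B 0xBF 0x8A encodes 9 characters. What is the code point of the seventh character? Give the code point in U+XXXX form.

U+E300

Offset 0: leading byte 0xE5 = 11100101 → 3-byte char #1 = E5 92 A4.
Offset 3: leading byte 0xF2 = 11110010 → 4-byte char #2 = F2 90 83 80.
Offset 7: leading byte 0xEC = 11101100 → 3-byte char #3 = EC 80 92.
Offset 10: leading byte 0xF0 = 11110000 → 4-byte char #4 = F0 9F A4 B6.
Offset 14: leading byte 0xE0 = 11100000 → 3-byte char #5 = E0 A4 AB.
Offset 17: leading byte 0xCA = 11001010 → 2-byte char #6 = CA A1.
Offset 19: leading byte 0xEE = 11101110 → 3-byte char #7 = EE 8C 80.
Leading byte 0xEE = 11101110 matches 1110xxxx → 3-byte sequence.
Byte 1: 0xEE = 11101110, payload 1110 (4 bits).
Byte 2: 0x8C = 10001100 (10xxxxxx ✓), payload 001100.
Byte 3: 0x80 = 10000000 (10xxxxxx ✓), payload 000000.
Concatenate: 1110001100000000 = 0xE300 (16 bits → U+E300).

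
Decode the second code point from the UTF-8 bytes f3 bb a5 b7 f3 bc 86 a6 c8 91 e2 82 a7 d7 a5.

U+FC1A6

Offset 0: leading byte 0xF3 = 11110011 → 4-byte char #1 = F3 BB A5 B7.
Offset 4: leading byte 0xF3 = 11110011 → 4-byte char #2 = F3 BC 86 A6.
Leading byte 0xF3 = 11110011 matches 11110xxx → 4-byte sequence.
Byte 1: 0xF3 = 11110011, payload 011 (3 bits).
Byte 2: 0xBC = 10111100 (10xxxxxx ✓), payload 111100.
Byte 3: 0x86 = 10000110 (10xxxxxx ✓), payload 000110.
Byte 4: 0xA6 = 10100110 (10xxxxxx ✓), payload 100110.
Concatenate: 011111100000110100110 = 0xFC1A6 (21 bits → U+FC1A6).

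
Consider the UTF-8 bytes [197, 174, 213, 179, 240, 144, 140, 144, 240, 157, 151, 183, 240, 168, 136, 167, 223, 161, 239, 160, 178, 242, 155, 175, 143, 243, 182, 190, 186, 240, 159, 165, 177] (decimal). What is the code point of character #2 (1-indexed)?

Offset 0: leading byte 0xC5 = 11000101 → 2-byte char #1 = C5 AE.
Offset 2: leading byte 0xD5 = 11010101 → 2-byte char #2 = D5 B3.
Leading byte 0xD5 = 11010101 matches 110xxxxx → 2-byte sequence.
Byte 1: 0xD5 = 11010101, payload 10101 (5 bits).
Byte 2: 0xB3 = 10110011 (10xxxxxx ✓), payload 110011.
Concatenate: 10101110011 = 0x573 (11 bits → U+0573).

U+0573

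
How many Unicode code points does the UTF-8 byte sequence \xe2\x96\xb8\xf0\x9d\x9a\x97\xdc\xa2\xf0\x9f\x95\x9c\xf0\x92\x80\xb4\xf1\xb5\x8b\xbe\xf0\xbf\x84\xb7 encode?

Byte at offset 0: 0xE2 = 11100010 → 3-byte char (#1). Advance 3.
Byte at offset 3: 0xF0 = 11110000 → 4-byte char (#2). Advance 4.
Byte at offset 7: 0xDC = 11011100 → 2-byte char (#3). Advance 2.
Byte at offset 9: 0xF0 = 11110000 → 4-byte char (#4). Advance 4.
Byte at offset 13: 0xF0 = 11110000 → 4-byte char (#5). Advance 4.
Byte at offset 17: 0xF1 = 11110001 → 4-byte char (#6). Advance 4.
Byte at offset 21: 0xF0 = 11110000 → 4-byte char (#7). Advance 4.
Reached end at offset 25 after 7 code points.

7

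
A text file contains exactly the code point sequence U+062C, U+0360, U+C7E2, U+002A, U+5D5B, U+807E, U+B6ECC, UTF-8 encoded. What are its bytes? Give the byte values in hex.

U+062C: 2-byte form → D8 AC.
U+0360: 2-byte form → CD A0.
U+C7E2: 3-byte form → EC 9F A2.
U+002A: 1-byte form → 2A.
U+5D5B: 3-byte form → E5 B5 9B.
U+807E: 3-byte form → E8 81 BE.
U+B6ECC: 4-byte form → F2 B6 BB 8C.
Concatenated (18 bytes): D8 AC CD A0 EC 9F A2 2A E5 B5 9B E8 81 BE F2 B6 BB 8C.

D8 AC CD A0 EC 9F A2 2A E5 B5 9B E8 81 BE F2 B6 BB 8C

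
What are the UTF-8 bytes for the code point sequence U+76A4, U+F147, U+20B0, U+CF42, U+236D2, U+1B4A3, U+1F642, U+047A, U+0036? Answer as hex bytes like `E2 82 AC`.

U+76A4: 3-byte form → E7 9A A4.
U+F147: 3-byte form → EF 85 87.
U+20B0: 3-byte form → E2 82 B0.
U+CF42: 3-byte form → EC BD 82.
U+236D2: 4-byte form → F0 A3 9B 92.
U+1B4A3: 4-byte form → F0 9B 92 A3.
U+1F642: 4-byte form → F0 9F 99 82.
U+047A: 2-byte form → D1 BA.
U+0036: 1-byte form → 36.
Concatenated (27 bytes): E7 9A A4 EF 85 87 E2 82 B0 EC BD 82 F0 A3 9B 92 F0 9B 92 A3 F0 9F 99 82 D1 BA 36.

E7 9A A4 EF 85 87 E2 82 B0 EC BD 82 F0 A3 9B 92 F0 9B 92 A3 F0 9F 99 82 D1 BA 36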